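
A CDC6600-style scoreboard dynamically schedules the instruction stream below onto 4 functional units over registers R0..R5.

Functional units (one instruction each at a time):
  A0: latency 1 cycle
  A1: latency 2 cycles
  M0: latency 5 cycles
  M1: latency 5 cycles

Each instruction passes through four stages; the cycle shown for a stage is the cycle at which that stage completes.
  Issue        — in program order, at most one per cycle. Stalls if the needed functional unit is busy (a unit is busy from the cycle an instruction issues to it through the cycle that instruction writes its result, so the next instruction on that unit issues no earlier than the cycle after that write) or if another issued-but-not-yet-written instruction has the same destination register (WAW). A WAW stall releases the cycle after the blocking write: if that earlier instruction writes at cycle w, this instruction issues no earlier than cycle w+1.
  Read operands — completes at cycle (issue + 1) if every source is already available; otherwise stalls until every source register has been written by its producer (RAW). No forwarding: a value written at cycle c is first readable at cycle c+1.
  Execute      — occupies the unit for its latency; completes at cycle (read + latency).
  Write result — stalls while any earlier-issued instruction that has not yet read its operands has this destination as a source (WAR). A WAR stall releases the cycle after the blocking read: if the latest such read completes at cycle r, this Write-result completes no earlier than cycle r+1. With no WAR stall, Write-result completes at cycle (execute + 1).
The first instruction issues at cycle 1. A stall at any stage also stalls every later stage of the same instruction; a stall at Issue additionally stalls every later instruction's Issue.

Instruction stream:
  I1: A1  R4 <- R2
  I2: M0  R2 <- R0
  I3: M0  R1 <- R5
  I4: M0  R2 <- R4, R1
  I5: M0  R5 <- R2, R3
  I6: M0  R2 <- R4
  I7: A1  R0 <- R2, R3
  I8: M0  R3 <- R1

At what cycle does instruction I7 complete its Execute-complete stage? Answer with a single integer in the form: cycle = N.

1) issue 1, read 2, done 4, write 5
2) issue 2, read 3, done 8, write 9
3) issue 10, read 11, done 16, write 17  <struct: M0 busy until I2 writes@9>
4) issue 18, read 19, done 24, write 25  <struct: M0 busy until I3 writes@17>
5) issue 26, read 27, done 32, write 33  <struct: M0 busy until I4 writes@25>
6) issue 34, read 35, done 40, write 41  <struct: M0 busy until I5 writes@33>
7) issue 35, read 42, done 44, write 45  <RAW R2: wait I6 write@41>
8) issue 42, read 43, done 48, write 49  <struct: M0 busy until I6 writes@41>

cycle = 44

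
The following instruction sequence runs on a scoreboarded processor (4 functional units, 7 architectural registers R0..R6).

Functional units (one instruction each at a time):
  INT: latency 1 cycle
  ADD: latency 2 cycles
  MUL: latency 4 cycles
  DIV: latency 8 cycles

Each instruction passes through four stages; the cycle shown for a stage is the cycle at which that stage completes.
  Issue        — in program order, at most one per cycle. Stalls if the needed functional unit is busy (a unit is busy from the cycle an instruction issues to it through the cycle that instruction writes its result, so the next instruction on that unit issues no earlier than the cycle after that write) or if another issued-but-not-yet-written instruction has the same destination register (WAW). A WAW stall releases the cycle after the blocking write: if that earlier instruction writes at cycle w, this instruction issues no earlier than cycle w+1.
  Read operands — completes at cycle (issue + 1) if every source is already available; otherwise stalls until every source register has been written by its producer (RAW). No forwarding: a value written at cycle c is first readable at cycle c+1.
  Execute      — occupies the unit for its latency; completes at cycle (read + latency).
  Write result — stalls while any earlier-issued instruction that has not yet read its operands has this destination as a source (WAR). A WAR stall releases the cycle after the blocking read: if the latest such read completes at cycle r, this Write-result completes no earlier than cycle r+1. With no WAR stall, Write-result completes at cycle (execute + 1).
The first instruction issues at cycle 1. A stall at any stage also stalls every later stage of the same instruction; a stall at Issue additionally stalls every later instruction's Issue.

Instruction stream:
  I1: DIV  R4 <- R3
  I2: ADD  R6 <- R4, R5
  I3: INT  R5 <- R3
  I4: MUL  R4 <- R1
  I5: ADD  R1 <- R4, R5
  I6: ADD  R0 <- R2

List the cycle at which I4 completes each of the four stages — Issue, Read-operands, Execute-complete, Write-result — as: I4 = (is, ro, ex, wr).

I4 = (12, 13, 17, 18)

c1: I1 issues→DIV
c2: I1 reads · I2 issues→ADD
c3: I3 issues→INT
c4: I3 reads
c5: I3 exec-done
c10: I1 exec-done
c11: I1 writes R4
c12: I2 reads · I4 issues→MUL
c13: I3 writes R5 · I4 reads
c14: I2 exec-done
c15: I2 writes R6
c16: I5 issues→ADD
c17: I4 exec-done
c18: I4 writes R4
c19: I5 reads
c21: I5 exec-done
c22: I5 writes R1
c23: I6 issues→ADD
c24: I6 reads
c26: I6 exec-done
c27: I6 writes R0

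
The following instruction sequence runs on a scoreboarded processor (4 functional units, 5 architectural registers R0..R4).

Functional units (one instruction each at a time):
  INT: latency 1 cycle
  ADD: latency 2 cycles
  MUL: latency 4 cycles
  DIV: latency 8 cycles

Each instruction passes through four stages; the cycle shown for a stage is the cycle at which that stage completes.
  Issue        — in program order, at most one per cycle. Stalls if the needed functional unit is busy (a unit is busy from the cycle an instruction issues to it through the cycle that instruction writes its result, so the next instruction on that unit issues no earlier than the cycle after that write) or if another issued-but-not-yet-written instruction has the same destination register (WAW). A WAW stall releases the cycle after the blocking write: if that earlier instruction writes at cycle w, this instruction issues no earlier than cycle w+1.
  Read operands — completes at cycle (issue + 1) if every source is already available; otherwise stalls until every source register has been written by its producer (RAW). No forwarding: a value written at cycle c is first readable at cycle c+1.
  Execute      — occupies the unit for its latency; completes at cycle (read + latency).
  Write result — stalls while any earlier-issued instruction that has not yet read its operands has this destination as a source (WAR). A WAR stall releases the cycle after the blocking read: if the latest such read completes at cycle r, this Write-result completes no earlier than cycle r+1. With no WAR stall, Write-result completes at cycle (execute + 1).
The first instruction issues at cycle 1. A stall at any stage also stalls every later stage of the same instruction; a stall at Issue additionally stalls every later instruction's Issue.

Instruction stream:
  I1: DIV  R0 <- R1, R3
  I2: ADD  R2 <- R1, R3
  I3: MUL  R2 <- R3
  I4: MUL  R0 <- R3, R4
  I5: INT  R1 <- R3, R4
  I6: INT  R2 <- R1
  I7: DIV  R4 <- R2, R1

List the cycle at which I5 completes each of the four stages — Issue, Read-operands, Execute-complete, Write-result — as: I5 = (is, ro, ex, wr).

I5 = (15, 16, 17, 18)

  I1 | 1 | 2 | 10 | 11
  I2 | 2 | 3 | 5 | 6
  I3 | 7 | 8 | 12 | 13   WAW R2: wait I2 write@6
  I4 | 14 | 15 | 19 | 20   struct: MUL busy until I3 writes@13
  I5 | 15 | 16 | 17 | 18
  I6 | 19 | 20 | 21 | 22   struct: INT busy until I5 writes@18
  I7 | 20 | 23 | 31 | 32   RAW R2: wait I6 write@22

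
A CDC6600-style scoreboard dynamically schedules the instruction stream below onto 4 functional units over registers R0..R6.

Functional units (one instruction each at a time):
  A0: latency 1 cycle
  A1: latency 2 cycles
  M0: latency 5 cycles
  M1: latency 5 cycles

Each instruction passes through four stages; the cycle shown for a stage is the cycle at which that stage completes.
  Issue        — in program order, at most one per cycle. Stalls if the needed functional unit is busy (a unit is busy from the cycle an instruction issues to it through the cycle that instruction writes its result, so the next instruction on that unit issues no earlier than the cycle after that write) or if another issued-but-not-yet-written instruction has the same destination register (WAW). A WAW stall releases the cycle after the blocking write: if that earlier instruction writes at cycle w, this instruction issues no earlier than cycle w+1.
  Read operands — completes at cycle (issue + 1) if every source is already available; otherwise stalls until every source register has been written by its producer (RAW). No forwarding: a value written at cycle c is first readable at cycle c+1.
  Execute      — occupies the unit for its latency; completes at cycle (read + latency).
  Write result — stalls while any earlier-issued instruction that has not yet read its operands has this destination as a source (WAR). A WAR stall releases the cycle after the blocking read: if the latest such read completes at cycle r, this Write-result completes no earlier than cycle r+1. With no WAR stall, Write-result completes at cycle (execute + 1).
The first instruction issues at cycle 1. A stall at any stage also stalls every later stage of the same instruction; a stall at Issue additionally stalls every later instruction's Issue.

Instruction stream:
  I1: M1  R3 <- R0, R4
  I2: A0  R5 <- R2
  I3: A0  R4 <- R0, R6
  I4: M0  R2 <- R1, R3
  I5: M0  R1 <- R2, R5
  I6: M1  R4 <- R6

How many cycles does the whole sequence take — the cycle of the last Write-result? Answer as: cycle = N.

c1: I1→M1
c2: I1 RO; I2→A0
c3: I2 RO
c4: I2 EX
c5: I2 WR R5
c6: I3→A0
c7: I1 EX; I3 RO; I4→M0
c8: I1 WR R3; I3 EX
c9: I3 WR R4; I4 RO
c14: I4 EX
c15: I4 WR R2
c16: I5→M0
c17: I5 RO; I6→M1
c18: I6 RO
c22: I5 EX
c23: I5 WR R1; I6 EX
c24: I6 WR R4

cycle = 24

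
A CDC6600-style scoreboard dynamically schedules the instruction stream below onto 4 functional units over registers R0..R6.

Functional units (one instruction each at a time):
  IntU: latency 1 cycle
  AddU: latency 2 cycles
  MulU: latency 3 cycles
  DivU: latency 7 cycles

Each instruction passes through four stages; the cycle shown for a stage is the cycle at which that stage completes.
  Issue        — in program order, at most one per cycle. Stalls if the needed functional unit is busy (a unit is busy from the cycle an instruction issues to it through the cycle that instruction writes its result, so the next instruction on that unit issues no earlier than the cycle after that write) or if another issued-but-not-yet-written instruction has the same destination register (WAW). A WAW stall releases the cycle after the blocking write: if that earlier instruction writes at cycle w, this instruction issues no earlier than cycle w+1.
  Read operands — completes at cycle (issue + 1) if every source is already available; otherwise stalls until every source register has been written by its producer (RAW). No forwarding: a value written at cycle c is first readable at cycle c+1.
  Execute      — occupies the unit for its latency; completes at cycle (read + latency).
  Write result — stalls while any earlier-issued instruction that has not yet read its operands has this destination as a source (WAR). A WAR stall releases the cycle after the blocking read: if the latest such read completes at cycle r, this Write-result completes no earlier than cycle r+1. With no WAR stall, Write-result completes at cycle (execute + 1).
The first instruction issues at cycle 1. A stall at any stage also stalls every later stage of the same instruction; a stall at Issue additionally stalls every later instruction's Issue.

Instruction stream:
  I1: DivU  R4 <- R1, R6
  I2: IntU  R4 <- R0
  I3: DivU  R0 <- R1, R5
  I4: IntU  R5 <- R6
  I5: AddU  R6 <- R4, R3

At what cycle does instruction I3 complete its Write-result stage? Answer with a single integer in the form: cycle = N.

t=1  I1 dispatched to DivU
t=2  I1 operands ready
t=9  I1 complete
t=10  R4←I1
t=11  I2 dispatched to IntU
t=12  I2 operands ready, I3 dispatched to DivU
t=13  I2 complete, I3 operands ready
t=14  R4←I2
t=15  I4 dispatched to IntU
t=16  I4 operands ready, I5 dispatched to AddU
t=17  I4 complete, I5 operands ready
t=18  R5←I4
t=19  I5 complete
t=20  I3 complete, R6←I5
t=21  R0←I3

cycle = 21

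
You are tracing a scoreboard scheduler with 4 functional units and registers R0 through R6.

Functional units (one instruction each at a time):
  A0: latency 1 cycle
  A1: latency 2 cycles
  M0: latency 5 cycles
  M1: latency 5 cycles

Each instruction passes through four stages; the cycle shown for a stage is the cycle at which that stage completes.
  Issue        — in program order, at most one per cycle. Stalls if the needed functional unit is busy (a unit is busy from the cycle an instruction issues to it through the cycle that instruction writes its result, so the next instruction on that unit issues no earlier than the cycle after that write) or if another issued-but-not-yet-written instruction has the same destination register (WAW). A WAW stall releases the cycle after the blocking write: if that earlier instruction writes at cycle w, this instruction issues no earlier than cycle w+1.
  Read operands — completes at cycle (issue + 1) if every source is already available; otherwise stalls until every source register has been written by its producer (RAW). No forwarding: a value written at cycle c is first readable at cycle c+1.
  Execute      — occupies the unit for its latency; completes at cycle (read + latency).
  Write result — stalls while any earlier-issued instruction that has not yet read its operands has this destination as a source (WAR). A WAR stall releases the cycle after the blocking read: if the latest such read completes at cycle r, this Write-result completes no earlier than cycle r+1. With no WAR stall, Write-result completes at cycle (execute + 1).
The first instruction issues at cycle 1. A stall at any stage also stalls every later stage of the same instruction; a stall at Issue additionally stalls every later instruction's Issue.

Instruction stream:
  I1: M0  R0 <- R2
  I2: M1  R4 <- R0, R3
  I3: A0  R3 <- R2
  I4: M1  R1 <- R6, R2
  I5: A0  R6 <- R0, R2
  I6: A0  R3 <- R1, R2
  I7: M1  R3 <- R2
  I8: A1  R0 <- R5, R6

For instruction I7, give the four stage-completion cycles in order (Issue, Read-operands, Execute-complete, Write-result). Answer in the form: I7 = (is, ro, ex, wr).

I7 = (27, 28, 33, 34)

I1 -> (1, 2, 7, 8)
I2 -> (2, 9, 14, 15)  // RAW R0: wait I1 write@8
I3 -> (3, 4, 5, 10)  // WAR R3: wait I2 read@9
I4 -> (16, 17, 22, 23)  // struct: M1 busy until I2 writes@15
I5 -> (17, 18, 19, 20)
I6 -> (21, 24, 25, 26)  // struct: A0 busy until I5 writes@20, RAW R1: wait I4 write@23
I7 -> (27, 28, 33, 34)  // WAW R3: wait I6 write@26
I8 -> (28, 29, 31, 32)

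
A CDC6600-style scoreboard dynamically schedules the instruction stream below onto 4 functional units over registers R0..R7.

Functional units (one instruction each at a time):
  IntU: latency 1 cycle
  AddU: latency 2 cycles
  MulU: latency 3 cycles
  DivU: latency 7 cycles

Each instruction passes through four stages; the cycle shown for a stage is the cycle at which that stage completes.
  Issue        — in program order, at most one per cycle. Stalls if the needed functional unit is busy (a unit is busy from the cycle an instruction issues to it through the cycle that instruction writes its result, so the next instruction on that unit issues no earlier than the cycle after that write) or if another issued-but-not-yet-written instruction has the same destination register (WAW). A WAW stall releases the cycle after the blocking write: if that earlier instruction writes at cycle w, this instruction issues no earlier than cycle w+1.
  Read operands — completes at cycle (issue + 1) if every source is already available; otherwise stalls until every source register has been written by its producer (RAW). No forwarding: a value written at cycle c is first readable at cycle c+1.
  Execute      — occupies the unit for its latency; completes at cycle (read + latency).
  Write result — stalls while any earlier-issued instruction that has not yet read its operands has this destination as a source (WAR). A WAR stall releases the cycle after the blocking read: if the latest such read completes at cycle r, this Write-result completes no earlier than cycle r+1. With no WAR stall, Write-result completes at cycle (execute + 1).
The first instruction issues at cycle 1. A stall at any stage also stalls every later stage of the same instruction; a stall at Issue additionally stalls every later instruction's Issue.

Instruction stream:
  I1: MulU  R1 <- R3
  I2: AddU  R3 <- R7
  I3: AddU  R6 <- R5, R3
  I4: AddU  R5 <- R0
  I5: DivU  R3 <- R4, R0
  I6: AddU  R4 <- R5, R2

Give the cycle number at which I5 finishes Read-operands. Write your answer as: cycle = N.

cycle = 14

1) issue 1, read 2, done 5, write 6
2) issue 2, read 3, done 5, write 6
3) issue 7, read 8, done 10, write 11  <struct: AddU busy until I2 writes@6>
4) issue 12, read 13, done 15, write 16  <struct: AddU busy until I3 writes@11>
5) issue 13, read 14, done 21, write 22
6) issue 17, read 18, done 20, write 21  <struct: AddU busy until I4 writes@16>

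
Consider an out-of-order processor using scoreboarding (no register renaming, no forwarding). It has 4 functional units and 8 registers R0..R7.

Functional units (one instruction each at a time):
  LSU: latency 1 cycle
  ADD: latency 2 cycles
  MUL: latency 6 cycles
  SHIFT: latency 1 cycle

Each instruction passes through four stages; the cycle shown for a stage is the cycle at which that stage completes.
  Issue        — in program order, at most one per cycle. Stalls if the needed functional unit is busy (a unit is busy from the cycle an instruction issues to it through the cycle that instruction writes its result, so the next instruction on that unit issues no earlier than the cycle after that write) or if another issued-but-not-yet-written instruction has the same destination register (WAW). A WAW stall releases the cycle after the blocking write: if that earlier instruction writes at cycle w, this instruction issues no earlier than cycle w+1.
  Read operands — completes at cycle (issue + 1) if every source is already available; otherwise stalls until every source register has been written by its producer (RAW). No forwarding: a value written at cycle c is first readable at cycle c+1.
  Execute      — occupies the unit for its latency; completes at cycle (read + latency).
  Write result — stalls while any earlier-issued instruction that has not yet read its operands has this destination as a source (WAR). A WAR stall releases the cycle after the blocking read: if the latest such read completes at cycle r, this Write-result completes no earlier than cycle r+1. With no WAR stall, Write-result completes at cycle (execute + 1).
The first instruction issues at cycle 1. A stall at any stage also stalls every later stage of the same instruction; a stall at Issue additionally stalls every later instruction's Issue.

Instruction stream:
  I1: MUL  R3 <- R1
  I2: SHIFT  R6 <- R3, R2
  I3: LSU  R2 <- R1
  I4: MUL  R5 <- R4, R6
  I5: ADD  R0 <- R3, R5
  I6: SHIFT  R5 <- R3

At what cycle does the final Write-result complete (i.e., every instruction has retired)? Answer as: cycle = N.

cycle = 24

I1  is:1  ro:2  ex:8  wr:9
I2  is:2  ro:10  ex:11  wr:12  — RAW R3: wait I1 write@9
I3  is:3  ro:4  ex:5  wr:11  — WAR R2: wait I2 read@10
I4  is:10  ro:13  ex:19  wr:20  — struct: MUL busy until I1 writes@9, RAW R6: wait I2 write@12
I5  is:11  ro:21  ex:23  wr:24  — RAW R5: wait I4 write@20
I6  is:21  ro:22  ex:23  wr:24  — WAW R5: wait I4 write@20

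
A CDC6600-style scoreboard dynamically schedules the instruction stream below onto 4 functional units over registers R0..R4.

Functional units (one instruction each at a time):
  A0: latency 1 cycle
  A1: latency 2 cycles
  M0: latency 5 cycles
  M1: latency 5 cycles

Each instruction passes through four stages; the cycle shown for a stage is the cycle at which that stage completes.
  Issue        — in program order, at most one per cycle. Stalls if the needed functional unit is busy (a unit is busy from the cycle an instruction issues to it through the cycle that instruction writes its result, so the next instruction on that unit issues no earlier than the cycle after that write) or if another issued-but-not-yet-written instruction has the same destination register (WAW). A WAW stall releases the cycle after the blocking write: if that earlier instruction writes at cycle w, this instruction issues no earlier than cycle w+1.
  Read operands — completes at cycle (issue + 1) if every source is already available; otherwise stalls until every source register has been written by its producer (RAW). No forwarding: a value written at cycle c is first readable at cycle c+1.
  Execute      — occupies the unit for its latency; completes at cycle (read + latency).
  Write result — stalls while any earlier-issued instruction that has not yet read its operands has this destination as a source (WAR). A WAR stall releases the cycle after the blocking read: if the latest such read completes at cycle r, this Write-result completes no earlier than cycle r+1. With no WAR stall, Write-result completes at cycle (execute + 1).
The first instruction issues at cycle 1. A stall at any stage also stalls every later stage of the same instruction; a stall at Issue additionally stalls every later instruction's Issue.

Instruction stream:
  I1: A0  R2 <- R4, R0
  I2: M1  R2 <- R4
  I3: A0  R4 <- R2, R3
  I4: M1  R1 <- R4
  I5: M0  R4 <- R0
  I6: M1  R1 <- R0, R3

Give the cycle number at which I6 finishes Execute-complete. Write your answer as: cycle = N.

c1: issue I1 (A0)
c2: I1 read-ops
c3: I1 finished on A0
c4: I1→R2
c5: issue I2 (M1)
c6: I2 read-ops · issue I3 (A0)
c11: I2 finished on M1
c12: I2→R2
c13: I3 read-ops · issue I4 (M1)
c14: I3 finished on A0
c15: I3→R4
c16: I4 read-ops · issue I5 (M0)
c17: I5 read-ops
c21: I4 finished on M1
c22: I4→R1 · I5 finished on M0
c23: I5→R4 · issue I6 (M1)
c24: I6 read-ops
c29: I6 finished on M1
c30: I6→R1

cycle = 29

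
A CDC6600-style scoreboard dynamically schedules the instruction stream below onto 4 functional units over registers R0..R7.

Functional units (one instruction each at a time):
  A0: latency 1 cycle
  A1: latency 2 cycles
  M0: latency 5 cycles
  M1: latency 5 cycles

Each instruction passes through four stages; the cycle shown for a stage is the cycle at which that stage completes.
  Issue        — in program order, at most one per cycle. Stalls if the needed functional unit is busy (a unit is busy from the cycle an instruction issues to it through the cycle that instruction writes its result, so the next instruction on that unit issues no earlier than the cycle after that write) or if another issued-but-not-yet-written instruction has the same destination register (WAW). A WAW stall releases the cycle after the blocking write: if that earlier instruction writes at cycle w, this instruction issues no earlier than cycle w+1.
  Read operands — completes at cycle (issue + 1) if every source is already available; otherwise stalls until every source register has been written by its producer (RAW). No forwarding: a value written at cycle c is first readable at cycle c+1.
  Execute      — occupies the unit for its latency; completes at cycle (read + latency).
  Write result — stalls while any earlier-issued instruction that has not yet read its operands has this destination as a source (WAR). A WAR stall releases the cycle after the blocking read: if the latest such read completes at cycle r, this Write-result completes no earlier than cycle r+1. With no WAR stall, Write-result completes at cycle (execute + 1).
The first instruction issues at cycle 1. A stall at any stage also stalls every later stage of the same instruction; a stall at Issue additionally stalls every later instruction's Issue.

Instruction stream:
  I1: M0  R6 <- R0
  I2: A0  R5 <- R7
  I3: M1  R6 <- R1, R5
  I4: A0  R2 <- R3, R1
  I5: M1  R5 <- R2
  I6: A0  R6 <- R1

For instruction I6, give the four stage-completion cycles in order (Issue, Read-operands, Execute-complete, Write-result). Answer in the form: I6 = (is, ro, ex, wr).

I6 = (18, 19, 20, 21)

  I1 | 1 | 2 | 7 | 8
  I2 | 2 | 3 | 4 | 5
  I3 | 9 | 10 | 15 | 16   WAW R6: wait I1 write@8
  I4 | 10 | 11 | 12 | 13
  I5 | 17 | 18 | 23 | 24   struct: M1 busy until I3 writes@16
  I6 | 18 | 19 | 20 | 21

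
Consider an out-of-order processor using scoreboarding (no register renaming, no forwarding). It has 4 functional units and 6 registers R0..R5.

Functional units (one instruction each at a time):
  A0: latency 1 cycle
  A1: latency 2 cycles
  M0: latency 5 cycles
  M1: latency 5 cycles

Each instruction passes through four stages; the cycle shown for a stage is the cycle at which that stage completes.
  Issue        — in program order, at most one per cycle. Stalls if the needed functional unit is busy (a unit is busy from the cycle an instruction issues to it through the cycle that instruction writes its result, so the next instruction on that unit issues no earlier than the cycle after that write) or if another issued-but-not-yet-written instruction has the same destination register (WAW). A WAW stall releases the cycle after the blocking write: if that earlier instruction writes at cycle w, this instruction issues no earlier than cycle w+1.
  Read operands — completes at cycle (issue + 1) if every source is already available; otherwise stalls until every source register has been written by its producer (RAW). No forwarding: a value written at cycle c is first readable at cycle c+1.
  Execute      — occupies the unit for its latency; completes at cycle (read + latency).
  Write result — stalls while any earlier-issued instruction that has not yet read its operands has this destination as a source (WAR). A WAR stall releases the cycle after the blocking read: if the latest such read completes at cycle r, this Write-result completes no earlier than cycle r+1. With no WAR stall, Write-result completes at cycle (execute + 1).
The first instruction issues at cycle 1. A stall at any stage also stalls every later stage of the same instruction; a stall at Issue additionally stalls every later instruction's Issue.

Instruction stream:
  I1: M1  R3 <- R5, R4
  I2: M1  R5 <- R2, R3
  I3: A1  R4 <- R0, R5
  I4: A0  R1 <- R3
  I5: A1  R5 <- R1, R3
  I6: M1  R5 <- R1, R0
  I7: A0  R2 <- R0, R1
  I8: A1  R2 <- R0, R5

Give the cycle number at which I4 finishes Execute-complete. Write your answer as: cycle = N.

  I1 | 1 | 2 | 7 | 8
  I2 | 9 | 10 | 15 | 16   struct: M1 busy until I1 writes@8
  I3 | 10 | 17 | 19 | 20   RAW R5: wait I2 write@16
  I4 | 11 | 12 | 13 | 14
  I5 | 21 | 22 | 24 | 25   struct: A1 busy until I3 writes@20
  I6 | 26 | 27 | 32 | 33   WAW R5: wait I5 write@25
  I7 | 27 | 28 | 29 | 30
  I8 | 31 | 34 | 36 | 37   WAW R2: wait I7 write@30 · RAW R5: wait I6 write@33

cycle = 13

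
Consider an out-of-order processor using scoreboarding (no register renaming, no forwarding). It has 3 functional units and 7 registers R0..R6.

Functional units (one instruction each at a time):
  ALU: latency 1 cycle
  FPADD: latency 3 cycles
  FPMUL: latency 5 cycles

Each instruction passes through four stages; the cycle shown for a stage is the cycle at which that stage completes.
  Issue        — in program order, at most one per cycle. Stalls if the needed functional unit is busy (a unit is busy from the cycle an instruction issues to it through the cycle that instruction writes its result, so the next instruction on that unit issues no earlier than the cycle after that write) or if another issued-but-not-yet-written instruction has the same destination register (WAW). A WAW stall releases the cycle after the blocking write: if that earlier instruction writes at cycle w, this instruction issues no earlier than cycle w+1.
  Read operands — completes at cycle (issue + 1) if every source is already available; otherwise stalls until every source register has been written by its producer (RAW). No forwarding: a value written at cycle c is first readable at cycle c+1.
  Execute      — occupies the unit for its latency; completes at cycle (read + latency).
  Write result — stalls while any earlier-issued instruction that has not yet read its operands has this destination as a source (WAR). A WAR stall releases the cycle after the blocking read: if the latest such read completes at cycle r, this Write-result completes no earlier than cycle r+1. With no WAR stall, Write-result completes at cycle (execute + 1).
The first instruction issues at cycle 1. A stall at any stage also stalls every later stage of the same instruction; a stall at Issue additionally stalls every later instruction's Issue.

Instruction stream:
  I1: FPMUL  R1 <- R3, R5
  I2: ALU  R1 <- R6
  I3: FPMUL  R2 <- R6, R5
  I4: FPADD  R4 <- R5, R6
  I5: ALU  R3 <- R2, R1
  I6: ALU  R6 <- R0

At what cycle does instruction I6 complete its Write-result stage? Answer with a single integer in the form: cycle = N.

cycle = 24

[I1] 1/2/7/8
[I2] 9/10/11/12  (WAW R1: wait I1 write@8)
[I3] 10/11/16/17
[I4] 11/12/15/16
[I5] 13/18/19/20  (struct: ALU busy until I2 writes@12; RAW R2: wait I3 write@17)
[I6] 21/22/23/24  (struct: ALU busy until I5 writes@20)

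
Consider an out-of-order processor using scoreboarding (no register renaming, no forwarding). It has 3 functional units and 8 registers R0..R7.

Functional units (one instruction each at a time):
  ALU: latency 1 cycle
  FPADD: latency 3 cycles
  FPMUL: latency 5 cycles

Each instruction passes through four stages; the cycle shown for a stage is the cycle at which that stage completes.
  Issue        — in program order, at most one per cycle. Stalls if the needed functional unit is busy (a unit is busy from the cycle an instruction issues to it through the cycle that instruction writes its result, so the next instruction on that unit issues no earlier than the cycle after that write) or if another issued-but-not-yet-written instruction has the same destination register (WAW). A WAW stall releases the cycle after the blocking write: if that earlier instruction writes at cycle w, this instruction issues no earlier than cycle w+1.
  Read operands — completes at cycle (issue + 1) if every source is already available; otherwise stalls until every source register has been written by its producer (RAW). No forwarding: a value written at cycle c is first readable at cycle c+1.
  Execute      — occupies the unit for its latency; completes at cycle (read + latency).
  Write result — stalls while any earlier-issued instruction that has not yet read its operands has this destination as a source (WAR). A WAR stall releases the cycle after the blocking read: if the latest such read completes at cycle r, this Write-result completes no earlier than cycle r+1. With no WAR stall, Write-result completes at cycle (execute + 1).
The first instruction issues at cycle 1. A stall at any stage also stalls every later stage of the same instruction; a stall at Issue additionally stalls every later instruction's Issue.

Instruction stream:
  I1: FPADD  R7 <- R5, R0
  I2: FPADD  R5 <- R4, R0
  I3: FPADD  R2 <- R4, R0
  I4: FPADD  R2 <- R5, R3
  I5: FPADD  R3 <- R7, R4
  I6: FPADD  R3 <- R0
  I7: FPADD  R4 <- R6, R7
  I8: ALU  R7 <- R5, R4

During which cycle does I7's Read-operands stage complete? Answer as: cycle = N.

cycle = 38

I1  is:1  ro:2  ex:5  wr:6
I2  is:7  ro:8  ex:11  wr:12  — struct: FPADD busy until I1 writes@6
I3  is:13  ro:14  ex:17  wr:18  — struct: FPADD busy until I2 writes@12
I4  is:19  ro:20  ex:23  wr:24  — struct: FPADD busy until I3 writes@18
I5  is:25  ro:26  ex:29  wr:30  — struct: FPADD busy until I4 writes@24
I6  is:31  ro:32  ex:35  wr:36  — struct: FPADD busy until I5 writes@30
I7  is:37  ro:38  ex:41  wr:42  — struct: FPADD busy until I6 writes@36
I8  is:38  ro:43  ex:44  wr:45  — RAW R4: wait I7 write@42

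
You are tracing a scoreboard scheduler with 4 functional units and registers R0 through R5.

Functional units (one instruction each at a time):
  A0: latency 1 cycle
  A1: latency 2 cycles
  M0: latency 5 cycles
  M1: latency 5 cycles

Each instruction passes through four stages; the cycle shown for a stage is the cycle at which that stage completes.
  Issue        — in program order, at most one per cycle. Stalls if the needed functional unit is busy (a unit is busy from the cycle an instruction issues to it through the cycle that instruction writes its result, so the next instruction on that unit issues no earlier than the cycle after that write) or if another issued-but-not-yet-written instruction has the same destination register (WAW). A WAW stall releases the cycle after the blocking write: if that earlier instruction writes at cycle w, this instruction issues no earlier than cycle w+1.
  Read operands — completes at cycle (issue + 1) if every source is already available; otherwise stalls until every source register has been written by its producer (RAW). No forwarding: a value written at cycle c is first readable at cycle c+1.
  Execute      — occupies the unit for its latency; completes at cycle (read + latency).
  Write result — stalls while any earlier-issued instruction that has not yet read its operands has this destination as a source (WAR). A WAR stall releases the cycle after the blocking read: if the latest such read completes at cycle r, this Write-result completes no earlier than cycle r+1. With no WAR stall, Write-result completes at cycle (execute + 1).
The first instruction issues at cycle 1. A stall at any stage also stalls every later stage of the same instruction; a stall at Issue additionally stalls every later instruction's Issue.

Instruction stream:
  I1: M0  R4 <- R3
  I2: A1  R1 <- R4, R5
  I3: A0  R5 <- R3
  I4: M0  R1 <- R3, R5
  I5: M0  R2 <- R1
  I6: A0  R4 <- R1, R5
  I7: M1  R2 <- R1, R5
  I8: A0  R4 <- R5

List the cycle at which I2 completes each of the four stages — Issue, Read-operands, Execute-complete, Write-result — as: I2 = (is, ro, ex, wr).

I2 = (2, 9, 11, 12)

[I1] 1/2/7/8
[I2] 2/9/11/12  (RAW R4: wait I1 write@8)
[I3] 3/4/5/10  (WAR R5: wait I2 read@9)
[I4] 13/14/19/20  (WAW R1: wait I2 write@12)
[I5] 21/22/27/28  (struct: M0 busy until I4 writes@20)
[I6] 22/23/24/25
[I7] 29/30/35/36  (WAW R2: wait I5 write@28)
[I8] 30/31/32/33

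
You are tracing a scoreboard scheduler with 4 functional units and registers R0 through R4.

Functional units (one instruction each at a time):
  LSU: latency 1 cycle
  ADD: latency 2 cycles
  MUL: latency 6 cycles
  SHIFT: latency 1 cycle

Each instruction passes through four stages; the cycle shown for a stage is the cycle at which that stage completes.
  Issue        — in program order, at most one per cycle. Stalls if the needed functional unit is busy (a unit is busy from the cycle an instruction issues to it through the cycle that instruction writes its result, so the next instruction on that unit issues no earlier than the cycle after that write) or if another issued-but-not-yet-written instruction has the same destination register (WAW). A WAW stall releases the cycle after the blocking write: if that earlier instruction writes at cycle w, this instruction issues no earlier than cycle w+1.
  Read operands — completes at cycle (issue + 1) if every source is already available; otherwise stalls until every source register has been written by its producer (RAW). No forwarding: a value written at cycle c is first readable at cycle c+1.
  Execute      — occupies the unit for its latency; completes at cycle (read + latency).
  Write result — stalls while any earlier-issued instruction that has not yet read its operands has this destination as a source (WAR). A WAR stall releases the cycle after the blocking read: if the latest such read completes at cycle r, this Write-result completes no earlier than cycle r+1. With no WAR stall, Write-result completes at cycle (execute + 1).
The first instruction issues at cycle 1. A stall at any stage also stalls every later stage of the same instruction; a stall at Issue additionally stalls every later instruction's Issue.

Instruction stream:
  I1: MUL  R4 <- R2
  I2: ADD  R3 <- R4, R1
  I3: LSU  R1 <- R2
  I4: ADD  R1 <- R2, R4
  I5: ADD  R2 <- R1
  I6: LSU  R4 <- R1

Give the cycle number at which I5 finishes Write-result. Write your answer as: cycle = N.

cycle = 23

[I1] 1/2/8/9
[I2] 2/10/12/13  (RAW R4: wait I1 write@9)
[I3] 3/4/5/11  (WAR R1: wait I2 read@10)
[I4] 14/15/17/18  (struct: ADD busy until I2 writes@13)
[I5] 19/20/22/23  (struct: ADD busy until I4 writes@18)
[I6] 20/21/22/23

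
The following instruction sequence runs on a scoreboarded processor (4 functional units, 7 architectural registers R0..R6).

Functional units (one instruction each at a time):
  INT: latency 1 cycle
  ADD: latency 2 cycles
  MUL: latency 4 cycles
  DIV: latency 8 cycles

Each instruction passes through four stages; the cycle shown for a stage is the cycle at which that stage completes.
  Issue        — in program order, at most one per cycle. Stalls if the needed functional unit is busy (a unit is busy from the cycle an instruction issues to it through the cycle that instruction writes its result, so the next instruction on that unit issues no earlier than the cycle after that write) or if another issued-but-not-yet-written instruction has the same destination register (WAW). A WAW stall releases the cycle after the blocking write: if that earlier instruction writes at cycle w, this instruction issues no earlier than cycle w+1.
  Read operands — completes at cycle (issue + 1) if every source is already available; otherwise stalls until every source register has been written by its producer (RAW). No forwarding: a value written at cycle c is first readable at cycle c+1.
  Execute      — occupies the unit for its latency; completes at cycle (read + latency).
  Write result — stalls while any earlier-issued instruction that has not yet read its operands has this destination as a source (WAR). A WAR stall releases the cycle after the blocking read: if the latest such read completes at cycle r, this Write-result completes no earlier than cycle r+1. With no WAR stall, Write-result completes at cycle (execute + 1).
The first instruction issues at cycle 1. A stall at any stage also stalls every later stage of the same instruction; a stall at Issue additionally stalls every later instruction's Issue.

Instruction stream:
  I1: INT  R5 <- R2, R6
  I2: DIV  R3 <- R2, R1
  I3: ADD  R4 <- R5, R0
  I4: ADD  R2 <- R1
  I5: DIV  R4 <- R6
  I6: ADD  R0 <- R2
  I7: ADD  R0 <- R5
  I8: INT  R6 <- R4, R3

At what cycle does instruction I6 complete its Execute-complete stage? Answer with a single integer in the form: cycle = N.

I1 -> (1, 2, 3, 4)
I2 -> (2, 3, 11, 12)
I3 -> (3, 5, 7, 8)  // RAW R5: wait I1 write@4
I4 -> (9, 10, 12, 13)  // struct: ADD busy until I3 writes@8
I5 -> (13, 14, 22, 23)  // struct: DIV busy until I2 writes@12
I6 -> (14, 15, 17, 18)
I7 -> (19, 20, 22, 23)  // struct: ADD busy until I6 writes@18
I8 -> (20, 24, 25, 26)  // RAW R4: wait I5 write@23

cycle = 17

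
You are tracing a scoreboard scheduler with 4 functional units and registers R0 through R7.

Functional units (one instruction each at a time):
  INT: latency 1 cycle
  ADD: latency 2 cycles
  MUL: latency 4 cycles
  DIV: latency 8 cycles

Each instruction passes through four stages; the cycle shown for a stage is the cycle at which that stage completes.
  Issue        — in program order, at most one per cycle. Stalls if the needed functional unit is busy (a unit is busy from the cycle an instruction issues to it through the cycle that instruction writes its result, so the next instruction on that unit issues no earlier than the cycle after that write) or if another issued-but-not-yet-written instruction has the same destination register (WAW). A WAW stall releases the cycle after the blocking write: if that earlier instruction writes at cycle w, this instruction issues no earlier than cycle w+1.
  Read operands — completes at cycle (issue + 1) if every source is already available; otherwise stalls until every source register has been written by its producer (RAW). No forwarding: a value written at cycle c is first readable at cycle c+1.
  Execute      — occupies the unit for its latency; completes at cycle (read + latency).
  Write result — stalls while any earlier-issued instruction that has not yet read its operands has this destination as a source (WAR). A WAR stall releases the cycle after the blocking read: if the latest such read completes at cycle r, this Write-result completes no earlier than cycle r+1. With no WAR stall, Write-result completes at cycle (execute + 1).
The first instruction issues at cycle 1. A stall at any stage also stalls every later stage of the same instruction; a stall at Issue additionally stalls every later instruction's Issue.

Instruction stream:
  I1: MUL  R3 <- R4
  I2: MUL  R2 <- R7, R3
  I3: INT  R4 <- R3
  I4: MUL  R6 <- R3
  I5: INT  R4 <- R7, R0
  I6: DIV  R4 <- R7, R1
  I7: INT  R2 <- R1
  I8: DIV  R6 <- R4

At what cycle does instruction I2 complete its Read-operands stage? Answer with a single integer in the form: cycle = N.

cycle = 9

[1] I1 issues→MUL
[2] I1 reads
[6] I1 exec-done
[7] I1 writes R3
[8] I2 issues→MUL
[9] I2 reads, I3 issues→INT
[10] I3 reads
[11] I3 exec-done
[12] I3 writes R4
[13] I2 exec-done
[14] I2 writes R2
[15] I4 issues→MUL
[16] I4 reads, I5 issues→INT
[17] I5 reads
[18] I5 exec-done
[19] I5 writes R4
[20] I4 exec-done, I6 issues→DIV
[21] I4 writes R6, I6 reads, I7 issues→INT
[22] I7 reads
[23] I7 exec-done
[24] I7 writes R2
[29] I6 exec-done
[30] I6 writes R4
[31] I8 issues→DIV
[32] I8 reads
[40] I8 exec-done
[41] I8 writes R6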